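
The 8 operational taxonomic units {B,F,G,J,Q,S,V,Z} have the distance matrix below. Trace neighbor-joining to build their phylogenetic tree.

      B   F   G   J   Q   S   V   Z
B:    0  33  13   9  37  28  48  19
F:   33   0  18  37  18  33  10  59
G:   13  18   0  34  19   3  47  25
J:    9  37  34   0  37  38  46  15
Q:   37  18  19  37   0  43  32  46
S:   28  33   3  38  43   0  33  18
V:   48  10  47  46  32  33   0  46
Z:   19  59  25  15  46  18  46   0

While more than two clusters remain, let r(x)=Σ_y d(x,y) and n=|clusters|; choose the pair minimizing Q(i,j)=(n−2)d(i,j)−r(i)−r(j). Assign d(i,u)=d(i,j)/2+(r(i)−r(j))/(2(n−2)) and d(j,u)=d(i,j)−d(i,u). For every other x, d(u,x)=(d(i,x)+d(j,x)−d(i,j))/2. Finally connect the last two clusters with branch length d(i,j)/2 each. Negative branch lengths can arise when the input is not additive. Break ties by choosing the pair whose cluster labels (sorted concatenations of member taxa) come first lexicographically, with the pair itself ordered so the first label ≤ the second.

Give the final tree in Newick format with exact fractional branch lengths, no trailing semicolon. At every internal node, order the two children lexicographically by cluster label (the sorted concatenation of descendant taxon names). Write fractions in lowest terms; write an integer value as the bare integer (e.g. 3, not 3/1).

(((B:7/2,J:11/2):25/8,(((F:1/2,V:19/2):93/10,Q:107/10):559/48,(G:-49/32,S:145/32):299/48):161/16):75/16,Z:75/16)

1. join F+V (d=10, Q=-410) ⇒ FV; edges |F|=1/2, |V|=19/2
  updated: d(B,FV)=71/2, d(FV,G)=55/2, d(FV,J)=73/2, d(FV,Q)=20, d(FV,S)=28, d(FV,Z)=95/2
2. join FV+Q (d=20, Q=-297) ⇒ FQV; edges |FV|=93/10, |Q|=107/10
  updated: d(B,FQV)=105/4, d(FQV,G)=53/4, d(FQV,J)=107/4, d(FQV,S)=51/2, d(FQV,Z)=147/4
3. join G+S (d=3, Q=-755/4) ⇒ GS; edges |G|=-49/32, |S|=145/32
  updated: d(B,GS)=19, d(FQV,GS)=143/8, d(GS,J)=69/2, d(GS,Z)=20
4. join FQV+GS (d=143/8, Q=-1163/8) ⇒ FGQSV; edges |FQV|=559/48, |GS|=299/48
  updated: d(B,FGQSV)=219/16, d(FGQSV,J)=347/16, d(FGQSV,Z)=311/16
5. join B+J (d=9, Q=-555/8) ⇒ BJ; edges |B|=7/2, |J|=11/2
  updated: d(BJ,FGQSV)=211/16, d(BJ,Z)=25/2
6. join BJ+FGQSV (d=211/16, Q=-361/8) ⇒ BFGJQSV; edges |BJ|=25/8, |FGQSV|=161/16
  updated: d(BFGJQSV,Z)=75/8
7. join BFGJQSV+Z (d=75/8) ⇒ BFGJQSVZ; edges |BFGJQSV|=75/16, |Z|=75/16
final tree: (((B:7/2,J:11/2):25/8,(((F:1/2,V:19/2):93/10,Q:107/10):559/48,(G:-49/32,S:145/32):299/48):161/16):75/16,Z:75/16)
total length: 1319/16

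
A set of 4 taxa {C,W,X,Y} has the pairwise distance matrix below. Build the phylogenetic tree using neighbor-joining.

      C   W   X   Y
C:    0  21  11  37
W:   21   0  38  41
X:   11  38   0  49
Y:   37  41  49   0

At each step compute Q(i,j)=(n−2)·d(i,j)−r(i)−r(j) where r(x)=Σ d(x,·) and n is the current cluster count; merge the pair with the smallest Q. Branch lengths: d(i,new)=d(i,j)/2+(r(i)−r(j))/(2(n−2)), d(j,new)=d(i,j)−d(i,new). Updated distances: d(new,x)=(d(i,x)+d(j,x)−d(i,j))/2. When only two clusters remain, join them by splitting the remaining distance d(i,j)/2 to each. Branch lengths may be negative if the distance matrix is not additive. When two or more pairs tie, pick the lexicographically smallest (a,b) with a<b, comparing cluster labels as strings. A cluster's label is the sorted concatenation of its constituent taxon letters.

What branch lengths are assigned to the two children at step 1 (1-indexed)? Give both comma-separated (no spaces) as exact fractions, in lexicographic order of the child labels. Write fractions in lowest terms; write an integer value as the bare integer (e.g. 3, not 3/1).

iteration 1: select C,X (d=11, Q=-145); attach at lengths (-7/4, 51/4); label the merged cluster CX
  updated: d(CX,W)=24, d(CX,Y)=75/2
iteration 2: select CX,W (d=24, Q=-205/2); attach at lengths (41/4, 55/4); label the merged cluster CWX
  updated: d(CWX,Y)=109/4
iteration 3: select CWX,Y (d=109/4); attach at lengths (109/8, 109/8); label the merged cluster CWXY
final tree: (((C:-7/4,X:51/4):41/4,W:55/4):109/8,Y:109/8)
total length: 249/4

-7/4,51/4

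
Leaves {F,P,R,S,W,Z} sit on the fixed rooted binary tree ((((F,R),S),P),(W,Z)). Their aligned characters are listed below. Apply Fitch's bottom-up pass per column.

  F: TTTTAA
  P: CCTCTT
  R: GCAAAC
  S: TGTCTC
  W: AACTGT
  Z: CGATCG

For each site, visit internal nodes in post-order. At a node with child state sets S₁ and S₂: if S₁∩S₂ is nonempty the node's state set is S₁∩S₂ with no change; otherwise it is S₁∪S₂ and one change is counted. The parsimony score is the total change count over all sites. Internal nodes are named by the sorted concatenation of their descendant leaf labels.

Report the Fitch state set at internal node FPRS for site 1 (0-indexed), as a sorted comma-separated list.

C

[col 0] FR: children F:{T}, R:{G} ∪→ {G,T}; cost 1
[col 0] FRS: children FR:{G,T}, S:{T} ∩→ {T}; cost 0
[col 0] FPRS: children FRS:{T}, P:{C} ∪→ {C,T}; cost 1
[col 0] WZ: children W:{A}, Z:{C} ∪→ {A,C}; cost 1
[col 0] FPRSWZ: children FPRS:{C,T}, WZ:{A,C} ∩→ {C}; cost 0
[col 1] FR: children F:{T}, R:{C} ∪→ {C,T}; cost 1
[col 1] FRS: children FR:{C,T}, S:{G} ∪→ {C,G,T}; cost 1
[col 1] FPRS: children FRS:{C,G,T}, P:{C} ∩→ {C}; cost 0
[col 1] WZ: children W:{A}, Z:{G} ∪→ {A,G}; cost 1
[col 1] FPRSWZ: children FPRS:{C}, WZ:{A,G} ∪→ {A,C,G}; cost 1
[col 2] FR: children F:{T}, R:{A} ∪→ {A,T}; cost 1
[col 2] FRS: children FR:{A,T}, S:{T} ∩→ {T}; cost 0
[col 2] FPRS: children FRS:{T}, P:{T} ∩→ {T}; cost 0
[col 2] WZ: children W:{C}, Z:{A} ∪→ {A,C}; cost 1
[col 2] FPRSWZ: children FPRS:{T}, WZ:{A,C} ∪→ {A,C,T}; cost 1
[col 3] FR: children F:{T}, R:{A} ∪→ {A,T}; cost 1
[col 3] FRS: children FR:{A,T}, S:{C} ∪→ {A,C,T}; cost 1
[col 3] FPRS: children FRS:{A,C,T}, P:{C} ∩→ {C}; cost 0
[col 3] WZ: children W:{T}, Z:{T} ∩→ {T}; cost 0
[col 3] FPRSWZ: children FPRS:{C}, WZ:{T} ∪→ {C,T}; cost 1
[col 4] FR: children F:{A}, R:{A} ∩→ {A}; cost 0
[col 4] FRS: children FR:{A}, S:{T} ∪→ {A,T}; cost 1
[col 4] FPRS: children FRS:{A,T}, P:{T} ∩→ {T}; cost 0
[col 4] WZ: children W:{G}, Z:{C} ∪→ {C,G}; cost 1
[col 4] FPRSWZ: children FPRS:{T}, WZ:{C,G} ∪→ {C,G,T}; cost 1
[col 5] FR: children F:{A}, R:{C} ∪→ {A,C}; cost 1
[col 5] FRS: children FR:{A,C}, S:{C} ∩→ {C}; cost 0
[col 5] FPRS: children FRS:{C}, P:{T} ∪→ {C,T}; cost 1
[col 5] WZ: children W:{T}, Z:{G} ∪→ {G,T}; cost 1
[col 5] FPRSWZ: children FPRS:{C,T}, WZ:{G,T} ∩→ {T}; cost 0
per-site changes: [3, 4, 3, 3, 3, 3]; total = 19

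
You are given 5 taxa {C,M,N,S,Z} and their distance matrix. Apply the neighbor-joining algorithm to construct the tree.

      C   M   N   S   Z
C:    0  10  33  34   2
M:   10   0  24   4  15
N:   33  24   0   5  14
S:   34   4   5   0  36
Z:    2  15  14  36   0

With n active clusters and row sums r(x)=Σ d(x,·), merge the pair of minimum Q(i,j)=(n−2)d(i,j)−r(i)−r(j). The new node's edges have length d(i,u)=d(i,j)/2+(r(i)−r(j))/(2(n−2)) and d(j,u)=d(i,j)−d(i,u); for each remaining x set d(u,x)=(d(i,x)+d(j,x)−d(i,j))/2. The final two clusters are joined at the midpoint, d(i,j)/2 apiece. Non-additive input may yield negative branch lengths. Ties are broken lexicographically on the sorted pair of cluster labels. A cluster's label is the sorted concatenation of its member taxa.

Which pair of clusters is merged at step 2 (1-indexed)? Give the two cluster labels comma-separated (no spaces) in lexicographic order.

CZ,M

iteration 1: select C,Z (d=2, Q=-140); attach at lengths (3, -1); label the merged cluster CZ
  updated: d(CZ,M)=23/2, d(CZ,N)=45/2, d(CZ,S)=34
iteration 2: select CZ,M (d=23/2, Q=-169/2); attach at lengths (103/8, -11/8); label the merged cluster CMZ
  updated: d(CMZ,N)=35/2, d(CMZ,S)=53/4
iteration 3: select CMZ,N (d=35/2, Q=-143/4); attach at lengths (103/8, 37/8); label the merged cluster CMNZ
  updated: d(CMNZ,S)=3/8
iteration 4: select CMNZ,S (d=3/8); attach at lengths (3/16, 3/16); label the merged cluster CMNSZ
final tree: ((((C:3,Z:-1):103/8,M:-11/8):103/8,N:37/8):3/16,S:3/16)
total length: 251/8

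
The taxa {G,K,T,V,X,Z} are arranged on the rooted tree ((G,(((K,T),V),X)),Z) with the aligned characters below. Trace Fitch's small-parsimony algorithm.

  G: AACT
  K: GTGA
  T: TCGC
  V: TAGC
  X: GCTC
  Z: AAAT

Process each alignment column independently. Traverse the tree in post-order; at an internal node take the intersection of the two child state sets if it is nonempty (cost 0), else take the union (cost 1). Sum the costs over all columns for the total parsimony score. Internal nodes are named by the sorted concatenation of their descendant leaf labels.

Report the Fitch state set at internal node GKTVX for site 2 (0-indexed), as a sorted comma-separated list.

site 0, node KT: K={G} ∪ T={T} → {G,T} (+1)
site 0, node KTV: KT={G,T} ∩ V={T} → {T} (+0)
site 0, node KTVX: KTV={T} ∪ X={G} → {G,T} (+1)
site 0, node GKTVX: G={A} ∪ KTVX={G,T} → {A,G,T} (+1)
site 0, node GKTVXZ: GKTVX={A,G,T} ∩ Z={A} → {A} (+0)
site 1, node KT: K={T} ∪ T={C} → {C,T} (+1)
site 1, node KTV: KT={C,T} ∪ V={A} → {A,C,T} (+1)
site 1, node KTVX: KTV={A,C,T} ∩ X={C} → {C} (+0)
site 1, node GKTVX: G={A} ∪ KTVX={C} → {A,C} (+1)
site 1, node GKTVXZ: GKTVX={A,C} ∩ Z={A} → {A} (+0)
site 2, node KT: K={G} ∩ T={G} → {G} (+0)
site 2, node KTV: KT={G} ∩ V={G} → {G} (+0)
site 2, node KTVX: KTV={G} ∪ X={T} → {G,T} (+1)
site 2, node GKTVX: G={C} ∪ KTVX={G,T} → {C,G,T} (+1)
site 2, node GKTVXZ: GKTVX={C,G,T} ∪ Z={A} → {A,C,G,T} (+1)
site 3, node KT: K={A} ∪ T={C} → {A,C} (+1)
site 3, node KTV: KT={A,C} ∩ V={C} → {C} (+0)
site 3, node KTVX: KTV={C} ∩ X={C} → {C} (+0)
site 3, node GKTVX: G={T} ∪ KTVX={C} → {C,T} (+1)
site 3, node GKTVXZ: GKTVX={C,T} ∩ Z={T} → {T} (+0)
per-site changes: [3, 3, 3, 2]; total = 11

C,G,T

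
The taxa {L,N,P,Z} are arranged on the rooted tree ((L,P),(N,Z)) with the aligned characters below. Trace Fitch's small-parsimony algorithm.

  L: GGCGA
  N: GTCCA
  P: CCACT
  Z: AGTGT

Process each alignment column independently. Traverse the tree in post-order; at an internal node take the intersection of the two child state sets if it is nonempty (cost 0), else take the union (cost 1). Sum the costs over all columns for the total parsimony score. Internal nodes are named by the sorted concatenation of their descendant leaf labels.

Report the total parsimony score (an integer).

[col 0] LP: children L:{G}, P:{C} ∪→ {C,G}; cost 1
[col 0] NZ: children N:{G}, Z:{A} ∪→ {A,G}; cost 1
[col 0] LNPZ: children LP:{C,G}, NZ:{A,G} ∩→ {G}; cost 0
[col 1] LP: children L:{G}, P:{C} ∪→ {C,G}; cost 1
[col 1] NZ: children N:{T}, Z:{G} ∪→ {G,T}; cost 1
[col 1] LNPZ: children LP:{C,G}, NZ:{G,T} ∩→ {G}; cost 0
[col 2] LP: children L:{C}, P:{A} ∪→ {A,C}; cost 1
[col 2] NZ: children N:{C}, Z:{T} ∪→ {C,T}; cost 1
[col 2] LNPZ: children LP:{A,C}, NZ:{C,T} ∩→ {C}; cost 0
[col 3] LP: children L:{G}, P:{C} ∪→ {C,G}; cost 1
[col 3] NZ: children N:{C}, Z:{G} ∪→ {C,G}; cost 1
[col 3] LNPZ: children LP:{C,G}, NZ:{C,G} ∩→ {C,G}; cost 0
[col 4] LP: children L:{A}, P:{T} ∪→ {A,T}; cost 1
[col 4] NZ: children N:{A}, Z:{T} ∪→ {A,T}; cost 1
[col 4] LNPZ: children LP:{A,T}, NZ:{A,T} ∩→ {A,T}; cost 0
per-site changes: [2, 2, 2, 2, 2]; total = 10

10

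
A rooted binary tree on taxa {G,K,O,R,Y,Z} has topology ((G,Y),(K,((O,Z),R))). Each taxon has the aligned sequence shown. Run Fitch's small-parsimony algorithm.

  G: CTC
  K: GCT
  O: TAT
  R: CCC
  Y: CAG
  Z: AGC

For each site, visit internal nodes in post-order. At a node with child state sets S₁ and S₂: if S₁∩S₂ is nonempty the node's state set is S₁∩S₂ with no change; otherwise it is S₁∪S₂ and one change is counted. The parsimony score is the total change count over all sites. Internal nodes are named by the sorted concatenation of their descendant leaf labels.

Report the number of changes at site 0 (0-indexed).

GY@0: {C} ∩ {C} = {C} (intersection, +0)
OZ@0: {T} ∪ {A} = {A,T} (union, +1)
ORZ@0: {A,T} ∪ {C} = {A,C,T} (union, +1)
KORZ@0: {G} ∪ {A,C,T} = {A,C,G,T} (union, +1)
GKORYZ@0: {C} ∩ {A,C,G,T} = {C} (intersection, +0)
GY@1: {T} ∪ {A} = {A,T} (union, +1)
OZ@1: {A} ∪ {G} = {A,G} (union, +1)
ORZ@1: {A,G} ∪ {C} = {A,C,G} (union, +1)
KORZ@1: {C} ∩ {A,C,G} = {C} (intersection, +0)
GKORYZ@1: {A,T} ∪ {C} = {A,C,T} (union, +1)
GY@2: {C} ∪ {G} = {C,G} (union, +1)
OZ@2: {T} ∪ {C} = {C,T} (union, +1)
ORZ@2: {C,T} ∩ {C} = {C} (intersection, +0)
KORZ@2: {T} ∪ {C} = {C,T} (union, +1)
GKORYZ@2: {C,G} ∩ {C,T} = {C} (intersection, +0)
per-site changes: [3, 4, 3]; total = 10

3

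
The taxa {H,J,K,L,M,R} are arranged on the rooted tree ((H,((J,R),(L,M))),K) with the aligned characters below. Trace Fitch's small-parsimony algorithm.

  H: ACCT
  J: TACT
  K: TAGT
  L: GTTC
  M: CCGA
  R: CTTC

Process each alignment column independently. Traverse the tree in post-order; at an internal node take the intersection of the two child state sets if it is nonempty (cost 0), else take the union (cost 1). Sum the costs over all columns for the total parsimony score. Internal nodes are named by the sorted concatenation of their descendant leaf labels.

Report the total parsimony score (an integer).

15

site 0, node JR: J={T} ∪ R={C} → {C,T} (+1)
site 0, node LM: L={G} ∪ M={C} → {C,G} (+1)
site 0, node JLMR: JR={C,T} ∩ LM={C,G} → {C} (+0)
site 0, node HJLMR: H={A} ∪ JLMR={C} → {A,C} (+1)
site 0, node HJKLMR: HJLMR={A,C} ∪ K={T} → {A,C,T} (+1)
site 1, node JR: J={A} ∪ R={T} → {A,T} (+1)
site 1, node LM: L={T} ∪ M={C} → {C,T} (+1)
site 1, node JLMR: JR={A,T} ∩ LM={C,T} → {T} (+0)
site 1, node HJLMR: H={C} ∪ JLMR={T} → {C,T} (+1)
site 1, node HJKLMR: HJLMR={C,T} ∪ K={A} → {A,C,T} (+1)
site 2, node JR: J={C} ∪ R={T} → {C,T} (+1)
site 2, node LM: L={T} ∪ M={G} → {G,T} (+1)
site 2, node JLMR: JR={C,T} ∩ LM={G,T} → {T} (+0)
site 2, node HJLMR: H={C} ∪ JLMR={T} → {C,T} (+1)
site 2, node HJKLMR: HJLMR={C,T} ∪ K={G} → {C,G,T} (+1)
site 3, node JR: J={T} ∪ R={C} → {C,T} (+1)
site 3, node LM: L={C} ∪ M={A} → {A,C} (+1)
site 3, node JLMR: JR={C,T} ∩ LM={A,C} → {C} (+0)
site 3, node HJLMR: H={T} ∪ JLMR={C} → {C,T} (+1)
site 3, node HJKLMR: HJLMR={C,T} ∩ K={T} → {T} (+0)
per-site changes: [4, 4, 4, 3]; total = 15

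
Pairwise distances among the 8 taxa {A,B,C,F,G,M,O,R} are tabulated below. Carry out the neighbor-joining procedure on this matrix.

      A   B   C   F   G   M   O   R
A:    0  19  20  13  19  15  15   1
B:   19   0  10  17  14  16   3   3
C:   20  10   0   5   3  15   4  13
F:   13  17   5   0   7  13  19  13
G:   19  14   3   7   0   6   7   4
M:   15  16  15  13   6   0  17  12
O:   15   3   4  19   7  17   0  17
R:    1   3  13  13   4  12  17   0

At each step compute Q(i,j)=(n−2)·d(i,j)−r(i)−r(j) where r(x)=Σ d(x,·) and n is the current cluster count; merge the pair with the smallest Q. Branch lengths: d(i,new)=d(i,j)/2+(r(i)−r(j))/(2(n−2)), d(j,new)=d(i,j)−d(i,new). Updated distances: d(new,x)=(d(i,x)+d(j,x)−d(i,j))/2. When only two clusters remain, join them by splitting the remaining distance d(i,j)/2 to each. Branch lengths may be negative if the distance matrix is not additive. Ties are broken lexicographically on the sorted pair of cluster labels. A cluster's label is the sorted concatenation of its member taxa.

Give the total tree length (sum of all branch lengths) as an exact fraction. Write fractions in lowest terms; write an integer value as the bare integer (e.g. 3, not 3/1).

525/16

iteration 1: select A,R (d=1, Q=-159); attach at lengths (15/4, -11/4); label the merged cluster AR
  updated: d(AR,B)=21/2, d(AR,C)=16, d(AR,F)=25/2, d(AR,G)=11, d(AR,M)=13, d(AR,O)=31/2
iteration 2: select B,O (d=3, Q=-121); attach at lengths (2, 1); label the merged cluster BO
  updated: d(AR,BO)=23/2, d(BO,C)=11/2, d(BO,F)=33/2, d(BO,G)=9, d(BO,M)=15
iteration 3: select BO,C (d=11/2, Q=-80); attach at lengths (35/8, 9/8); label the merged cluster BCO
  updated: d(AR,BCO)=11, d(BCO,F)=8, d(BCO,G)=13/4, d(BCO,M)=49/4
iteration 4: select G,M (d=6, Q=-107/2); attach at lengths (1/6, 35/6); label the merged cluster GM
  updated: d(AR,GM)=9, d(BCO,GM)=19/4, d(F,GM)=7
iteration 5: select AR,GM (d=9, Q=-141/4); attach at lengths (119/16, 25/16); label the merged cluster AGMR
  updated: d(AGMR,BCO)=27/8, d(AGMR,F)=21/4
iteration 6: select AGMR,BCO (d=27/8, Q=-133/8); attach at lengths (5/16, 49/16); label the merged cluster ABCGMOR
  updated: d(ABCGMOR,F)=79/16
iteration 7: select ABCGMOR,F (d=79/16); attach at lengths (79/32, 79/32); label the merged cluster ABCFGMOR
final tree: ((((A:15/4,R:-11/4):119/16,(G:1/6,M:35/6):25/16):5/16,((B:2,O:1):35/8,C:9/8):49/16):79/32,F:79/32)
total length: 525/16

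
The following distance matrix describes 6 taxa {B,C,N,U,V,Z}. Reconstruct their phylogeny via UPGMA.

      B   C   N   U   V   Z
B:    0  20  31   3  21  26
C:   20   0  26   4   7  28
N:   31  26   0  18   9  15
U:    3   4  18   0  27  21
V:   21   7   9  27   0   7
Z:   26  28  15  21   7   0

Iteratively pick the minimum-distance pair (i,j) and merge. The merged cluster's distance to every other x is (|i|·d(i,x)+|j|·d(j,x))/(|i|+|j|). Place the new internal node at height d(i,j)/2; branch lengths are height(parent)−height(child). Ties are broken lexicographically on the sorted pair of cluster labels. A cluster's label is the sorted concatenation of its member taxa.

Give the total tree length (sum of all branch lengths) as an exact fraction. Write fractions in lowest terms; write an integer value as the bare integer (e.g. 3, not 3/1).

169/4

iteration 1: select B,U (d=3); attach at lengths (3/2, 3/2); label the merged cluster BU
  updated: d(BU,C)=12, d(BU,N)=49/2, d(BU,V)=24, d(BU,Z)=47/2
iteration 2: select C,V (d=7); attach at lengths (7/2, 7/2); label the merged cluster CV
  updated: d(BU,CV)=18, d(CV,N)=35/2, d(CV,Z)=35/2
iteration 3: select N,Z (d=15); attach at lengths (15/2, 15/2); label the merged cluster NZ
  updated: d(BU,NZ)=24, d(CV,NZ)=35/2
iteration 4: select CV,NZ (d=35/2); attach at lengths (21/4, 5/4); label the merged cluster CNVZ
  updated: d(BU,CNVZ)=21
iteration 5: select BU,CNVZ (d=21); attach at lengths (9, 7/4); label the merged cluster BCNUVZ
final tree: ((B:3/2,U:3/2):9,((C:7/2,V:7/2):21/4,(N:15/2,Z:15/2):5/4):7/4)
total length: 169/4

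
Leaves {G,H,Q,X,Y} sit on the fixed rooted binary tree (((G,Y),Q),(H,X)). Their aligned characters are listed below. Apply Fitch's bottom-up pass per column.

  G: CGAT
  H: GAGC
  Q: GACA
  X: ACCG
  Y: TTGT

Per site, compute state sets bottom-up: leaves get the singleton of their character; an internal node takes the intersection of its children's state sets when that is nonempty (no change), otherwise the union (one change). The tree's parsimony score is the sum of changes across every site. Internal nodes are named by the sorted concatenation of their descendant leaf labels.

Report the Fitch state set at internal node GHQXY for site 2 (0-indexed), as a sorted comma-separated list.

site 0, node GY: G={C} ∪ Y={T} → {C,T} (+1)
site 0, node GQY: GY={C,T} ∪ Q={G} → {C,G,T} (+1)
site 0, node HX: H={G} ∪ X={A} → {A,G} (+1)
site 0, node GHQXY: GQY={C,G,T} ∩ HX={A,G} → {G} (+0)
site 1, node GY: G={G} ∪ Y={T} → {G,T} (+1)
site 1, node GQY: GY={G,T} ∪ Q={A} → {A,G,T} (+1)
site 1, node HX: H={A} ∪ X={C} → {A,C} (+1)
site 1, node GHQXY: GQY={A,G,T} ∩ HX={A,C} → {A} (+0)
site 2, node GY: G={A} ∪ Y={G} → {A,G} (+1)
site 2, node GQY: GY={A,G} ∪ Q={C} → {A,C,G} (+1)
site 2, node HX: H={G} ∪ X={C} → {C,G} (+1)
site 2, node GHQXY: GQY={A,C,G} ∩ HX={C,G} → {C,G} (+0)
site 3, node GY: G={T} ∩ Y={T} → {T} (+0)
site 3, node GQY: GY={T} ∪ Q={A} → {A,T} (+1)
site 3, node HX: H={C} ∪ X={G} → {C,G} (+1)
site 3, node GHQXY: GQY={A,T} ∪ HX={C,G} → {A,C,G,T} (+1)
per-site changes: [3, 3, 3, 3]; total = 12

C,G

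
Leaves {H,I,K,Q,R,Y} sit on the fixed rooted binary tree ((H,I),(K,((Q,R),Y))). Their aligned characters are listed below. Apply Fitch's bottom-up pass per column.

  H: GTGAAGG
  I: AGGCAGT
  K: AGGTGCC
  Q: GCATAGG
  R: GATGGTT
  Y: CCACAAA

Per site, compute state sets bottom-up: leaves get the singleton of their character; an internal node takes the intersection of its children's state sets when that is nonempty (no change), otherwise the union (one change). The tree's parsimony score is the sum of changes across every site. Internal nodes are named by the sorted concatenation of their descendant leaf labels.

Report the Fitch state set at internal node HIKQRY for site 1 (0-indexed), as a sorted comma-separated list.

site 0, node HI: H={G} ∪ I={A} → {A,G} (+1)
site 0, node QR: Q={G} ∩ R={G} → {G} (+0)
site 0, node QRY: QR={G} ∪ Y={C} → {C,G} (+1)
site 0, node KQRY: K={A} ∪ QRY={C,G} → {A,C,G} (+1)
site 0, node HIKQRY: HI={A,G} ∩ KQRY={A,C,G} → {A,G} (+0)
site 1, node HI: H={T} ∪ I={G} → {G,T} (+1)
site 1, node QR: Q={C} ∪ R={A} → {A,C} (+1)
site 1, node QRY: QR={A,C} ∩ Y={C} → {C} (+0)
site 1, node KQRY: K={G} ∪ QRY={C} → {C,G} (+1)
site 1, node HIKQRY: HI={G,T} ∩ KQRY={C,G} → {G} (+0)
site 2, node HI: H={G} ∩ I={G} → {G} (+0)
site 2, node QR: Q={A} ∪ R={T} → {A,T} (+1)
site 2, node QRY: QR={A,T} ∩ Y={A} → {A} (+0)
site 2, node KQRY: K={G} ∪ QRY={A} → {A,G} (+1)
site 2, node HIKQRY: HI={G} ∩ KQRY={A,G} → {G} (+0)
site 3, node HI: H={A} ∪ I={C} → {A,C} (+1)
site 3, node QR: Q={T} ∪ R={G} → {G,T} (+1)
site 3, node QRY: QR={G,T} ∪ Y={C} → {C,G,T} (+1)
site 3, node KQRY: K={T} ∩ QRY={C,G,T} → {T} (+0)
site 3, node HIKQRY: HI={A,C} ∪ KQRY={T} → {A,C,T} (+1)
site 4, node HI: H={A} ∩ I={A} → {A} (+0)
site 4, node QR: Q={A} ∪ R={G} → {A,G} (+1)
site 4, node QRY: QR={A,G} ∩ Y={A} → {A} (+0)
site 4, node KQRY: K={G} ∪ QRY={A} → {A,G} (+1)
site 4, node HIKQRY: HI={A} ∩ KQRY={A,G} → {A} (+0)
site 5, node HI: H={G} ∩ I={G} → {G} (+0)
site 5, node QR: Q={G} ∪ R={T} → {G,T} (+1)
site 5, node QRY: QR={G,T} ∪ Y={A} → {A,G,T} (+1)
site 5, node KQRY: K={C} ∪ QRY={A,G,T} → {A,C,G,T} (+1)
site 5, node HIKQRY: HI={G} ∩ KQRY={A,C,G,T} → {G} (+0)
site 6, node HI: H={G} ∪ I={T} → {G,T} (+1)
site 6, node QR: Q={G} ∪ R={T} → {G,T} (+1)
site 6, node QRY: QR={G,T} ∪ Y={A} → {A,G,T} (+1)
site 6, node KQRY: K={C} ∪ QRY={A,G,T} → {A,C,G,T} (+1)
site 6, node HIKQRY: HI={G,T} ∩ KQRY={A,C,G,T} → {G,T} (+0)
per-site changes: [3, 3, 2, 4, 2, 3, 4]; total = 21

G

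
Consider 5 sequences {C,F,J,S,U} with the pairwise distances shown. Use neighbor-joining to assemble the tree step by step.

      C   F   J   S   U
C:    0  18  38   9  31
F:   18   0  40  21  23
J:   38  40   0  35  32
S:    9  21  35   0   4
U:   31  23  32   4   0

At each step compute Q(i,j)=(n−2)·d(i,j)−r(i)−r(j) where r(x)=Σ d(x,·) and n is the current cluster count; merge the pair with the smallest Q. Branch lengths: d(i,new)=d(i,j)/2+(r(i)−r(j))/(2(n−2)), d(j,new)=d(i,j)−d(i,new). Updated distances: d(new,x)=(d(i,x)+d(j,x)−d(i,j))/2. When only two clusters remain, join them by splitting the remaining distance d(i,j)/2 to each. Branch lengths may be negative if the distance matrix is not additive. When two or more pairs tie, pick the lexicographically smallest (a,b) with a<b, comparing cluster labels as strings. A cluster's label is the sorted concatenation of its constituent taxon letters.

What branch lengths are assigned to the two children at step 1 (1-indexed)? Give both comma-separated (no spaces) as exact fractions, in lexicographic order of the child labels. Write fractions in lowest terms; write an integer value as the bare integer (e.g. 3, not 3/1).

1. join S+U (d=4, Q=-147) ⇒ SU; edges |S|=-3/2, |U|=11/2
  updated: d(C,SU)=18, d(F,SU)=20, d(J,SU)=63/2
2. join C+F (d=18, Q=-116) ⇒ CF; edges |C|=8, |F|=10
  updated: d(CF,J)=30, d(CF,SU)=10
3. join CF+J (d=30, Q=-143/2) ⇒ CFJ; edges |CF|=17/4, |J|=103/4
  updated: d(CFJ,SU)=23/4
4. join CFJ+SU (d=23/4) ⇒ CFJSU; edges |CFJ|=23/8, |SU|=23/8
final tree: (((C:8,F:10):17/4,J:103/4):23/8,(S:-3/2,U:11/2):23/8)
total length: 231/4

-3/2,11/2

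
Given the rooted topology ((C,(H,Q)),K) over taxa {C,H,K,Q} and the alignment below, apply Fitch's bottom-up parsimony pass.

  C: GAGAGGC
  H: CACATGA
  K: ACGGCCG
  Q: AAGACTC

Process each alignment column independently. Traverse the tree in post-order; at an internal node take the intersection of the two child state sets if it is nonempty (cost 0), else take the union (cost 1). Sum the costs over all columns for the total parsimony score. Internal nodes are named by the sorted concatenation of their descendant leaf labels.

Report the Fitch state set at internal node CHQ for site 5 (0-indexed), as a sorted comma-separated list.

[col 0] HQ: children H:{C}, Q:{A} ∪→ {A,C}; cost 1
[col 0] CHQ: children C:{G}, HQ:{A,C} ∪→ {A,C,G}; cost 1
[col 0] CHKQ: children CHQ:{A,C,G}, K:{A} ∩→ {A}; cost 0
[col 1] HQ: children H:{A}, Q:{A} ∩→ {A}; cost 0
[col 1] CHQ: children C:{A}, HQ:{A} ∩→ {A}; cost 0
[col 1] CHKQ: children CHQ:{A}, K:{C} ∪→ {A,C}; cost 1
[col 2] HQ: children H:{C}, Q:{G} ∪→ {C,G}; cost 1
[col 2] CHQ: children C:{G}, HQ:{C,G} ∩→ {G}; cost 0
[col 2] CHKQ: children CHQ:{G}, K:{G} ∩→ {G}; cost 0
[col 3] HQ: children H:{A}, Q:{A} ∩→ {A}; cost 0
[col 3] CHQ: children C:{A}, HQ:{A} ∩→ {A}; cost 0
[col 3] CHKQ: children CHQ:{A}, K:{G} ∪→ {A,G}; cost 1
[col 4] HQ: children H:{T}, Q:{C} ∪→ {C,T}; cost 1
[col 4] CHQ: children C:{G}, HQ:{C,T} ∪→ {C,G,T}; cost 1
[col 4] CHKQ: children CHQ:{C,G,T}, K:{C} ∩→ {C}; cost 0
[col 5] HQ: children H:{G}, Q:{T} ∪→ {G,T}; cost 1
[col 5] CHQ: children C:{G}, HQ:{G,T} ∩→ {G}; cost 0
[col 5] CHKQ: children CHQ:{G}, K:{C} ∪→ {C,G}; cost 1
[col 6] HQ: children H:{A}, Q:{C} ∪→ {A,C}; cost 1
[col 6] CHQ: children C:{C}, HQ:{A,C} ∩→ {C}; cost 0
[col 6] CHKQ: children CHQ:{C}, K:{G} ∪→ {C,G}; cost 1
per-site changes: [2, 1, 1, 1, 2, 2, 2]; total = 11

G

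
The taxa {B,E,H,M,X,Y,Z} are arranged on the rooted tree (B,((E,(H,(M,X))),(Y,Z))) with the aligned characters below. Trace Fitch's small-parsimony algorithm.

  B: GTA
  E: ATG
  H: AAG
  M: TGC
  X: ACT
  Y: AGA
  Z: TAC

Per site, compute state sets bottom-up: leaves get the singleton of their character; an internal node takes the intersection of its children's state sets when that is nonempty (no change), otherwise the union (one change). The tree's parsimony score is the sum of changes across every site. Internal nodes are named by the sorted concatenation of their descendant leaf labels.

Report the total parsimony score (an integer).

12

MX@0: {T} ∪ {A} = {A,T} (union, +1)
HMX@0: {A} ∩ {A,T} = {A} (intersection, +0)
EHMX@0: {A} ∩ {A} = {A} (intersection, +0)
YZ@0: {A} ∪ {T} = {A,T} (union, +1)
EHMXYZ@0: {A} ∩ {A,T} = {A} (intersection, +0)
BEHMXYZ@0: {G} ∪ {A} = {A,G} (union, +1)
MX@1: {G} ∪ {C} = {C,G} (union, +1)
HMX@1: {A} ∪ {C,G} = {A,C,G} (union, +1)
EHMX@1: {T} ∪ {A,C,G} = {A,C,G,T} (union, +1)
YZ@1: {G} ∪ {A} = {A,G} (union, +1)
EHMXYZ@1: {A,C,G,T} ∩ {A,G} = {A,G} (intersection, +0)
BEHMXYZ@1: {T} ∪ {A,G} = {A,G,T} (union, +1)
MX@2: {C} ∪ {T} = {C,T} (union, +1)
HMX@2: {G} ∪ {C,T} = {C,G,T} (union, +1)
EHMX@2: {G} ∩ {C,G,T} = {G} (intersection, +0)
YZ@2: {A} ∪ {C} = {A,C} (union, +1)
EHMXYZ@2: {G} ∪ {A,C} = {A,C,G} (union, +1)
BEHMXYZ@2: {A} ∩ {A,C,G} = {A} (intersection, +0)
per-site changes: [3, 5, 4]; total = 12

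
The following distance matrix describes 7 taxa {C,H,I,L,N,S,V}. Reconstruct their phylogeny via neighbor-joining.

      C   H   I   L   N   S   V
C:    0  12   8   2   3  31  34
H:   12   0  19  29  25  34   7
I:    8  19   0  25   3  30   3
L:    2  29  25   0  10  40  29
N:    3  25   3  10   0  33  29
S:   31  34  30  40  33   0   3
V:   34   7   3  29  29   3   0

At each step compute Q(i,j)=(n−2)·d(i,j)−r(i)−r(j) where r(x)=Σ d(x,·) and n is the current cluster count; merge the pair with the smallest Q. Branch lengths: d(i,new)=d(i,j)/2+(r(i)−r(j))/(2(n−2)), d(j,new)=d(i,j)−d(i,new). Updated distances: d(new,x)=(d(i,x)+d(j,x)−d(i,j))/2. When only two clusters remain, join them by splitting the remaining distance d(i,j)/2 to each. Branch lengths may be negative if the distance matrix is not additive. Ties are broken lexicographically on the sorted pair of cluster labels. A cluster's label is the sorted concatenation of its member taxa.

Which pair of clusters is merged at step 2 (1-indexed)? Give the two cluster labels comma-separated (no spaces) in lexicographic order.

H,SV

step 1: merge (S,V) at d=3, Q=-261; branch lengths S→81/10, V→-51/10; new cluster SV
  updated: d(C,SV)=31, d(H,SV)=19, d(I,SV)=15, d(L,SV)=33, d(N,SV)=59/2
step 2: merge (H,SV) at d=19, Q=-311/2; branch lengths H→105/16, SV→199/16; new cluster HSV
  updated: d(C,HSV)=12, d(HSV,I)=15/2, d(HSV,L)=43/2, d(HSV,N)=71/4
step 3: merge (HSV,I) at d=15/2, Q=-319/4; branch lengths HSV→151/24, I→29/24; new cluster HISV
  updated: d(C,HISV)=25/4, d(HISV,L)=39/2, d(HISV,N)=53/8
step 4: merge (C,L) at d=2, Q=-155/4; branch lengths C→-65/16, L→97/16; new cluster CL
  updated: d(CL,HISV)=95/8, d(CL,N)=11/2
step 5: merge (CL,HISV) at d=95/8, Q=-24; branch lengths CL→43/8, HISV→13/2; new cluster CHILSV
  updated: d(CHILSV,N)=1/8
step 6: merge (CHILSV,N) at d=1/8; branch lengths CHILSV→1/16, N→1/16; new cluster CHILNSV
final tree: (((C:-65/16,L:97/16):43/8,((H:105/16,(S:81/10,V:-51/10):199/16):151/24,I:29/24):13/2):1/16,N:1/16)
total length: 87/2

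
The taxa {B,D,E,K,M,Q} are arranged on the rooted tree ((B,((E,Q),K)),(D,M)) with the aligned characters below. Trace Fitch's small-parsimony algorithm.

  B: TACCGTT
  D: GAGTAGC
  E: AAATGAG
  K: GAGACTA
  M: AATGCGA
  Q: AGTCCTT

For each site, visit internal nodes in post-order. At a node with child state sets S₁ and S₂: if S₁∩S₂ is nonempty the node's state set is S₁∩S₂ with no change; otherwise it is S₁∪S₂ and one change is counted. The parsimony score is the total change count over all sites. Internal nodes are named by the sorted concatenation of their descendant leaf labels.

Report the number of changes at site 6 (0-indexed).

EQ@0: {A} ∩ {A} = {A} (intersection, +0)
EKQ@0: {A} ∪ {G} = {A,G} (union, +1)
BEKQ@0: {T} ∪ {A,G} = {A,G,T} (union, +1)
DM@0: {G} ∪ {A} = {A,G} (union, +1)
BDEKMQ@0: {A,G,T} ∩ {A,G} = {A,G} (intersection, +0)
EQ@1: {A} ∪ {G} = {A,G} (union, +1)
EKQ@1: {A,G} ∩ {A} = {A} (intersection, +0)
BEKQ@1: {A} ∩ {A} = {A} (intersection, +0)
DM@1: {A} ∩ {A} = {A} (intersection, +0)
BDEKMQ@1: {A} ∩ {A} = {A} (intersection, +0)
EQ@2: {A} ∪ {T} = {A,T} (union, +1)
EKQ@2: {A,T} ∪ {G} = {A,G,T} (union, +1)
BEKQ@2: {C} ∪ {A,G,T} = {A,C,G,T} (union, +1)
DM@2: {G} ∪ {T} = {G,T} (union, +1)
BDEKMQ@2: {A,C,G,T} ∩ {G,T} = {G,T} (intersection, +0)
EQ@3: {T} ∪ {C} = {C,T} (union, +1)
EKQ@3: {C,T} ∪ {A} = {A,C,T} (union, +1)
BEKQ@3: {C} ∩ {A,C,T} = {C} (intersection, +0)
DM@3: {T} ∪ {G} = {G,T} (union, +1)
BDEKMQ@3: {C} ∪ {G,T} = {C,G,T} (union, +1)
EQ@4: {G} ∪ {C} = {C,G} (union, +1)
EKQ@4: {C,G} ∩ {C} = {C} (intersection, +0)
BEKQ@4: {G} ∪ {C} = {C,G} (union, +1)
DM@4: {A} ∪ {C} = {A,C} (union, +1)
BDEKMQ@4: {C,G} ∩ {A,C} = {C} (intersection, +0)
EQ@5: {A} ∪ {T} = {A,T} (union, +1)
EKQ@5: {A,T} ∩ {T} = {T} (intersection, +0)
BEKQ@5: {T} ∩ {T} = {T} (intersection, +0)
DM@5: {G} ∩ {G} = {G} (intersection, +0)
BDEKMQ@5: {T} ∪ {G} = {G,T} (union, +1)
EQ@6: {G} ∪ {T} = {G,T} (union, +1)
EKQ@6: {G,T} ∪ {A} = {A,G,T} (union, +1)
BEKQ@6: {T} ∩ {A,G,T} = {T} (intersection, +0)
DM@6: {C} ∪ {A} = {A,C} (union, +1)
BDEKMQ@6: {T} ∪ {A,C} = {A,C,T} (union, +1)
per-site changes: [3, 1, 4, 4, 3, 2, 4]; total = 21

4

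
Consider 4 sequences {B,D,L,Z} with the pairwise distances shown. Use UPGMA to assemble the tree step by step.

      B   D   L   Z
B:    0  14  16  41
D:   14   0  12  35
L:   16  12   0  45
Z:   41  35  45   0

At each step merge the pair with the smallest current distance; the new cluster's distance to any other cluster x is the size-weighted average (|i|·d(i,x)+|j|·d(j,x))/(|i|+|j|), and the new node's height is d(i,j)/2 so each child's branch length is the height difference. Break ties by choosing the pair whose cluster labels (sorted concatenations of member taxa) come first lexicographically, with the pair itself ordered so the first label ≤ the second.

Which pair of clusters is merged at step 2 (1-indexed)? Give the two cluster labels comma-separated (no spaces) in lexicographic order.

B,DL

step 1: merge (D,L) at d=12; branch lengths D→6, L→6; new cluster DL
  updated: d(B,DL)=15, d(DL,Z)=40
step 2: merge (B,DL) at d=15; branch lengths B→15/2, DL→3/2; new cluster BDL
  updated: d(BDL,Z)=121/3
step 3: merge (BDL,Z) at d=121/3; branch lengths BDL→38/3, Z→121/6; new cluster BDLZ
final tree: ((B:15/2,(D:6,L:6):3/2):38/3,Z:121/6)
total length: 323/6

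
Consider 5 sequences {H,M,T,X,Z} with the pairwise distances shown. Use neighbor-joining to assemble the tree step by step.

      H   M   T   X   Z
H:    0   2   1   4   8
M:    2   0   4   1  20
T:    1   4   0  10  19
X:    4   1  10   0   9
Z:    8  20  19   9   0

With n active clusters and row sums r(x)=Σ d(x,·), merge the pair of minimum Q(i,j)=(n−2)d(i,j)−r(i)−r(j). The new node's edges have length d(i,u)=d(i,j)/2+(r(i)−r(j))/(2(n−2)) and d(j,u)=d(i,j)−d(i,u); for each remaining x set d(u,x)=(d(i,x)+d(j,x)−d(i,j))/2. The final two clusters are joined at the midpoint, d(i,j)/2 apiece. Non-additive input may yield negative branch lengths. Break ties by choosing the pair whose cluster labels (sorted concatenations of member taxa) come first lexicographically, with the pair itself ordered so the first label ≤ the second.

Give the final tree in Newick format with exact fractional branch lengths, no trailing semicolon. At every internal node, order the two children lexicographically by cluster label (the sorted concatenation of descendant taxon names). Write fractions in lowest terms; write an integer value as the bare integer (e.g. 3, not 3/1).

(((H:-5/2,(X:-5/6,Z:59/6):4):2,M:5/4):11/8,T:11/8)

1. join X+Z (d=9, Q=-53) ⇒ XZ; edges |X|=-5/6, |Z|=59/6
  updated: d(H,XZ)=3/2, d(M,XZ)=6, d(T,XZ)=10
2. join H+XZ (d=3/2, Q=-19) ⇒ HXZ; edges |H|=-5/2, |XZ|=4
  updated: d(HXZ,M)=13/4, d(HXZ,T)=19/4
3. join HXZ+M (d=13/4, Q=-12) ⇒ HMXZ; edges |HXZ|=2, |M|=5/4
  updated: d(HMXZ,T)=11/4
4. join HMXZ+T (d=11/4) ⇒ HMTXZ; edges |HMXZ|=11/8, |T|=11/8
final tree: (((H:-5/2,(X:-5/6,Z:59/6):4):2,M:5/4):11/8,T:11/8)
total length: 33/2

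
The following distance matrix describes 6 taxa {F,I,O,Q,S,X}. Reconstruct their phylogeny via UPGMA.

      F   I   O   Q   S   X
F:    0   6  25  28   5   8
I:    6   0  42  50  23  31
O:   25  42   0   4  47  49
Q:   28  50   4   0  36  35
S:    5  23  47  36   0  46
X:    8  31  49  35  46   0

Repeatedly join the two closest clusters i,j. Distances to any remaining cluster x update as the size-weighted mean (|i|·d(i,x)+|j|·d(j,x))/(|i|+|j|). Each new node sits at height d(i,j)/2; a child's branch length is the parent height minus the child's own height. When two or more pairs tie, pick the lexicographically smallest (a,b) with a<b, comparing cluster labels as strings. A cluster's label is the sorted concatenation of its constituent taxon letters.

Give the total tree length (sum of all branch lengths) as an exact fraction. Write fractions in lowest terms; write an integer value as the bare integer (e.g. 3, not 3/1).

iteration 1: select O,Q (d=4); attach at lengths (2, 2); label the merged cluster OQ
  updated: d(F,OQ)=53/2, d(I,OQ)=46, d(OQ,S)=83/2, d(OQ,X)=42
iteration 2: select F,S (d=5); attach at lengths (5/2, 5/2); label the merged cluster FS
  updated: d(FS,I)=29/2, d(FS,OQ)=34, d(FS,X)=27
iteration 3: select FS,I (d=29/2); attach at lengths (19/4, 29/4); label the merged cluster FIS
  updated: d(FIS,OQ)=38, d(FIS,X)=85/3
iteration 4: select FIS,X (d=85/3); attach at lengths (83/12, 85/6); label the merged cluster FISX
  updated: d(FISX,OQ)=39
iteration 5: select FISX,OQ (d=39); attach at lengths (16/3, 35/2); label the merged cluster FIOQSX
final tree: ((((F:5/2,S:5/2):19/4,I:29/4):83/12,X:85/6):16/3,(O:2,Q:2):35/2)
total length: 779/12

779/12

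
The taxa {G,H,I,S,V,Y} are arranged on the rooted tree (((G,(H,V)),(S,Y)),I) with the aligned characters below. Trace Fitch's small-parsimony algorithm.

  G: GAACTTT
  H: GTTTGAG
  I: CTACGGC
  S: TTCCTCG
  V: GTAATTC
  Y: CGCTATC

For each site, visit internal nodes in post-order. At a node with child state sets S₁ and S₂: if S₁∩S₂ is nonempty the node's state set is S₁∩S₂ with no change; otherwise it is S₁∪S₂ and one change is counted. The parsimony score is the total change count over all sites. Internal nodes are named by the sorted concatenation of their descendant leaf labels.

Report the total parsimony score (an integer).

[col 0] HV: children H:{G}, V:{G} ∩→ {G}; cost 0
[col 0] GHV: children G:{G}, HV:{G} ∩→ {G}; cost 0
[col 0] SY: children S:{T}, Y:{C} ∪→ {C,T}; cost 1
[col 0] GHSVY: children GHV:{G}, SY:{C,T} ∪→ {C,G,T}; cost 1
[col 0] GHISVY: children GHSVY:{C,G,T}, I:{C} ∩→ {C}; cost 0
[col 1] HV: children H:{T}, V:{T} ∩→ {T}; cost 0
[col 1] GHV: children G:{A}, HV:{T} ∪→ {A,T}; cost 1
[col 1] SY: children S:{T}, Y:{G} ∪→ {G,T}; cost 1
[col 1] GHSVY: children GHV:{A,T}, SY:{G,T} ∩→ {T}; cost 0
[col 1] GHISVY: children GHSVY:{T}, I:{T} ∩→ {T}; cost 0
[col 2] HV: children H:{T}, V:{A} ∪→ {A,T}; cost 1
[col 2] GHV: children G:{A}, HV:{A,T} ∩→ {A}; cost 0
[col 2] SY: children S:{C}, Y:{C} ∩→ {C}; cost 0
[col 2] GHSVY: children GHV:{A}, SY:{C} ∪→ {A,C}; cost 1
[col 2] GHISVY: children GHSVY:{A,C}, I:{A} ∩→ {A}; cost 0
[col 3] HV: children H:{T}, V:{A} ∪→ {A,T}; cost 1
[col 3] GHV: children G:{C}, HV:{A,T} ∪→ {A,C,T}; cost 1
[col 3] SY: children S:{C}, Y:{T} ∪→ {C,T}; cost 1
[col 3] GHSVY: children GHV:{A,C,T}, SY:{C,T} ∩→ {C,T}; cost 0
[col 3] GHISVY: children GHSVY:{C,T}, I:{C} ∩→ {C}; cost 0
[col 4] HV: children H:{G}, V:{T} ∪→ {G,T}; cost 1
[col 4] GHV: children G:{T}, HV:{G,T} ∩→ {T}; cost 0
[col 4] SY: children S:{T}, Y:{A} ∪→ {A,T}; cost 1
[col 4] GHSVY: children GHV:{T}, SY:{A,T} ∩→ {T}; cost 0
[col 4] GHISVY: children GHSVY:{T}, I:{G} ∪→ {G,T}; cost 1
[col 5] HV: children H:{A}, V:{T} ∪→ {A,T}; cost 1
[col 5] GHV: children G:{T}, HV:{A,T} ∩→ {T}; cost 0
[col 5] SY: children S:{C}, Y:{T} ∪→ {C,T}; cost 1
[col 5] GHSVY: children GHV:{T}, SY:{C,T} ∩→ {T}; cost 0
[col 5] GHISVY: children GHSVY:{T}, I:{G} ∪→ {G,T}; cost 1
[col 6] HV: children H:{G}, V:{C} ∪→ {C,G}; cost 1
[col 6] GHV: children G:{T}, HV:{C,G} ∪→ {C,G,T}; cost 1
[col 6] SY: children S:{G}, Y:{C} ∪→ {C,G}; cost 1
[col 6] GHSVY: children GHV:{C,G,T}, SY:{C,G} ∩→ {C,G}; cost 0
[col 6] GHISVY: children GHSVY:{C,G}, I:{C} ∩→ {C}; cost 0
per-site changes: [2, 2, 2, 3, 3, 3, 3]; total = 18

18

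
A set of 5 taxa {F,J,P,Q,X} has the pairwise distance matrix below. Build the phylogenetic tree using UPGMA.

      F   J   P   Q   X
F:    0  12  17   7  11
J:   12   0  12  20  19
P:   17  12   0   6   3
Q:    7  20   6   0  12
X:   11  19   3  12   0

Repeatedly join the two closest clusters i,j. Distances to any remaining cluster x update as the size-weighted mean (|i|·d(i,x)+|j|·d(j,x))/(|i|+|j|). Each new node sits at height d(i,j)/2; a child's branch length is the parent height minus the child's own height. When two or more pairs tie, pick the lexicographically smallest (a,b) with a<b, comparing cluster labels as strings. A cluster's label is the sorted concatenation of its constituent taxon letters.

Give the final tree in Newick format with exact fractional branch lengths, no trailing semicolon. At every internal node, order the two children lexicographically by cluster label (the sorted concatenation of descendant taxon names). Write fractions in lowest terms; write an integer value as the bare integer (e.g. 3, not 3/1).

iteration 1: select P,X (d=3); attach at lengths (3/2, 3/2); label the merged cluster PX
  updated: d(F,PX)=14, d(J,PX)=31/2, d(PX,Q)=9
iteration 2: select F,Q (d=7); attach at lengths (7/2, 7/2); label the merged cluster FQ
  updated: d(FQ,J)=16, d(FQ,PX)=23/2
iteration 3: select FQ,PX (d=23/2); attach at lengths (9/4, 17/4); label the merged cluster FPQX
  updated: d(FPQX,J)=63/4
iteration 4: select FPQX,J (d=63/4); attach at lengths (17/8, 63/8); label the merged cluster FJPQX
final tree: (((F:7/2,Q:7/2):9/4,(P:3/2,X:3/2):17/4):17/8,J:63/8)
total length: 53/2

(((F:7/2,Q:7/2):9/4,(P:3/2,X:3/2):17/4):17/8,J:63/8)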